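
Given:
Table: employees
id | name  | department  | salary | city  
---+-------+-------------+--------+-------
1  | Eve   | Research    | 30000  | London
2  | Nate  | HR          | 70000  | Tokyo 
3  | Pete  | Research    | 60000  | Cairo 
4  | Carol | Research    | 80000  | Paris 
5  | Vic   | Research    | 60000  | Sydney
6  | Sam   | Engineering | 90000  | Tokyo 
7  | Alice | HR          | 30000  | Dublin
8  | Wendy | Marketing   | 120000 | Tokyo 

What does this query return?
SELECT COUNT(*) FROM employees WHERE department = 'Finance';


Counting rows where department = 'Finance'


0


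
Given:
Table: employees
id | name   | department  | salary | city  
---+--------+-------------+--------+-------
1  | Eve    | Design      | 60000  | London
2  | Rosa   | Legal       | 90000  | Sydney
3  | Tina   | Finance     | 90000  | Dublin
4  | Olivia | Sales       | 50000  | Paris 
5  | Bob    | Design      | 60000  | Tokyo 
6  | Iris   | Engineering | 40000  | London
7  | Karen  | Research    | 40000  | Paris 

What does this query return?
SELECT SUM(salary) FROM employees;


SUM(salary) = 60000 + 90000 + 90000 + 50000 + 60000 + 40000 + 40000 = 430000

430000


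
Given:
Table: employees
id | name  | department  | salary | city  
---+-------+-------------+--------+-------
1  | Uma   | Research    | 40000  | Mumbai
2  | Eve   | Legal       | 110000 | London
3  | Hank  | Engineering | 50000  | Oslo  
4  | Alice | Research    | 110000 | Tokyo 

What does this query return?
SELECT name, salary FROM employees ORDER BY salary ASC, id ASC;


Sorting by salary ASC, then id ASC for ties

4 rows:
Uma, 40000
Hank, 50000
Eve, 110000
Alice, 110000


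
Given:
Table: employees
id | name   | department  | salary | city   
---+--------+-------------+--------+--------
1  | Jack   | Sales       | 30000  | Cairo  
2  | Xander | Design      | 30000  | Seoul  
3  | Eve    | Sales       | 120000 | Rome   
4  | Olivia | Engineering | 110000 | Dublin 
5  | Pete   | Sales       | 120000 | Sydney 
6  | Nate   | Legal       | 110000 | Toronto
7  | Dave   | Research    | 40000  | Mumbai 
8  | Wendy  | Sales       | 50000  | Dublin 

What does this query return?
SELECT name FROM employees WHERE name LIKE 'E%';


LIKE 'E%' matches names starting with 'E'
Matching: 1

1 rows:
Eve


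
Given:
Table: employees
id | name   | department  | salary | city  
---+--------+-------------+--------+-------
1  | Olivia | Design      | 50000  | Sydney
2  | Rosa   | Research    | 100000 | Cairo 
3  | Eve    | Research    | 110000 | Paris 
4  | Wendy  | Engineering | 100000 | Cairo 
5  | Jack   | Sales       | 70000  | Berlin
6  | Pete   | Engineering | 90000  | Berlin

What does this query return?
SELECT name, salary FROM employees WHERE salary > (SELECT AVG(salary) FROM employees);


Subquery: AVG(salary) = 86666.67
Filtering: salary > 86666.67
  Rosa (100000) -> MATCH
  Eve (110000) -> MATCH
  Wendy (100000) -> MATCH
  Pete (90000) -> MATCH


4 rows:
Rosa, 100000
Eve, 110000
Wendy, 100000
Pete, 90000


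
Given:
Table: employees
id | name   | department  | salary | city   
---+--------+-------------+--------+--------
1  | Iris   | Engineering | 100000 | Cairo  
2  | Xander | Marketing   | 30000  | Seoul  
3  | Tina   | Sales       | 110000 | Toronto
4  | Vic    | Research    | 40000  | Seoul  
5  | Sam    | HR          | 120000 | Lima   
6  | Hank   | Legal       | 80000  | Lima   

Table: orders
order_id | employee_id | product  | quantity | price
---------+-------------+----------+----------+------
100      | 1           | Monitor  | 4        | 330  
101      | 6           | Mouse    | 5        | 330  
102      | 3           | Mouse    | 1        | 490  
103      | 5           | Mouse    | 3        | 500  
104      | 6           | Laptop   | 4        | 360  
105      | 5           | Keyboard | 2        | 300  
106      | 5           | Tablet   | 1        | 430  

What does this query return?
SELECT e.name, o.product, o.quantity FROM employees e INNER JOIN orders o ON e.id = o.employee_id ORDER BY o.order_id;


Joining employees.id = orders.employee_id:
  employee Iris (id=1) -> order Monitor
  employee Hank (id=6) -> order Mouse
  employee Tina (id=3) -> order Mouse
  employee Sam (id=5) -> order Mouse
  employee Hank (id=6) -> order Laptop
  employee Sam (id=5) -> order Keyboard
  employee Sam (id=5) -> order Tablet


7 rows:
Iris, Monitor, 4
Hank, Mouse, 5
Tina, Mouse, 1
Sam, Mouse, 3
Hank, Laptop, 4
Sam, Keyboard, 2
Sam, Tablet, 1


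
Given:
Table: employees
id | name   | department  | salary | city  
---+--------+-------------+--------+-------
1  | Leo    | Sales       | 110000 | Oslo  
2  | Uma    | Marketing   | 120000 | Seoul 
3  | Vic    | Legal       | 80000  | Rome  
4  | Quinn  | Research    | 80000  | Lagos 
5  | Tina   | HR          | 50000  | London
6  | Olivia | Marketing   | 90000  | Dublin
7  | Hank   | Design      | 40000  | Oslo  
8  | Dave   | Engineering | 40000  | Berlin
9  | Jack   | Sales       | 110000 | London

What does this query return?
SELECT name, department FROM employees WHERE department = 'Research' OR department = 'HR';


Filtering: department = 'Research' OR 'HR'
Matching: 2 rows

2 rows:
Quinn, Research
Tina, HR


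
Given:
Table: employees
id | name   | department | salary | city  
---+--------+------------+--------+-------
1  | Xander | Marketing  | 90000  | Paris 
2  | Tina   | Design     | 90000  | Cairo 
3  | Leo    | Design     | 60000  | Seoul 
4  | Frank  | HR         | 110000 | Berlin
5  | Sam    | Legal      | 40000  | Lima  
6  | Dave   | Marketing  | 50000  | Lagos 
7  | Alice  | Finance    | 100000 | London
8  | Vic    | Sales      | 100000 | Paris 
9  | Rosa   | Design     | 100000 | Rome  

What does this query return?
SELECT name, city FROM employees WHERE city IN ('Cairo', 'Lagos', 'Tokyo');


Filtering: city IN ('Cairo', 'Lagos', 'Tokyo')
Matching: 2 rows

2 rows:
Tina, Cairo
Dave, Lagos


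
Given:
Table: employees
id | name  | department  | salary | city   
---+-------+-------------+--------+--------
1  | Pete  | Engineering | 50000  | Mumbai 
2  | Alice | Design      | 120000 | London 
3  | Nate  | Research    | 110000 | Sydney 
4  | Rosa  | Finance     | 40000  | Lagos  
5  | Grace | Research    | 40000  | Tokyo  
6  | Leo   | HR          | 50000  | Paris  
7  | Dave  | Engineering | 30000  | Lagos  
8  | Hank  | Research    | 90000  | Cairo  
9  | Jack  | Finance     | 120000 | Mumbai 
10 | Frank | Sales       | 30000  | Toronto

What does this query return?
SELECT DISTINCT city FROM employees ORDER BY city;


All 'city' values (row order): Mumbai, London, Sydney, Lagos, Tokyo, Paris, Lagos, Cairo, Mumbai, Toronto
Removing duplicates leaves 8 unique value(s).

8 values:
Cairo
Lagos
London
Mumbai
Paris
Sydney
Tokyo
Toronto


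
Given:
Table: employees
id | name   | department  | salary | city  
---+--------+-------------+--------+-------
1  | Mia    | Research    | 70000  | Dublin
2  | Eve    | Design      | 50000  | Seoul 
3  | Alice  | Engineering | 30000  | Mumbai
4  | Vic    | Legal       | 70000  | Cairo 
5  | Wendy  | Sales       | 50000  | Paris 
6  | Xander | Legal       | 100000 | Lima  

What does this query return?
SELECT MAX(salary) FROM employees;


Salaries: 70000, 50000, 30000, 70000, 50000, 100000
MAX = 100000

100000


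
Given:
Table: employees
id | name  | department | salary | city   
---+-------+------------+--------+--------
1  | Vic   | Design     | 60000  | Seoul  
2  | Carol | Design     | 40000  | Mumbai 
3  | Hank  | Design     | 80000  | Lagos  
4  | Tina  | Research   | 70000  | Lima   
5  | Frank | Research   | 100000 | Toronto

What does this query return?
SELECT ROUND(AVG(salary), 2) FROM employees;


SUM(salary) = 350000
COUNT = 5
ROUND(AVG, 2) = ROUND(350000 / 5, 2) = 70000.0

70000.0


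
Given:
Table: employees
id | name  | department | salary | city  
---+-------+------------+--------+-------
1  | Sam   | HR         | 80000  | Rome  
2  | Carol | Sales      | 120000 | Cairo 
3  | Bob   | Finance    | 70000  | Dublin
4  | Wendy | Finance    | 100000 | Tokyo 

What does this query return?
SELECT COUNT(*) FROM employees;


COUNT(*) counts all rows

4


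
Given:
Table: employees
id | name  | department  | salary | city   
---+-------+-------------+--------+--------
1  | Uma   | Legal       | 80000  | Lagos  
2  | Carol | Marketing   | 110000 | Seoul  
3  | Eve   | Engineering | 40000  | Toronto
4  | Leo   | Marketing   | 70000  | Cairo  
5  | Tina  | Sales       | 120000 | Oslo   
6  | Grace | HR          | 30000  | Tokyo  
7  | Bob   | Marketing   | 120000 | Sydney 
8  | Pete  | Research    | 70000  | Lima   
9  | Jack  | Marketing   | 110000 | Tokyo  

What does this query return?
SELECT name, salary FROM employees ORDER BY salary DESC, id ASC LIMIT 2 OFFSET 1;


Sort by salary DESC (id ASC tiebreak), then skip 1 and take 2
Rows 2 through 3

2 rows:
Bob, 120000
Carol, 110000


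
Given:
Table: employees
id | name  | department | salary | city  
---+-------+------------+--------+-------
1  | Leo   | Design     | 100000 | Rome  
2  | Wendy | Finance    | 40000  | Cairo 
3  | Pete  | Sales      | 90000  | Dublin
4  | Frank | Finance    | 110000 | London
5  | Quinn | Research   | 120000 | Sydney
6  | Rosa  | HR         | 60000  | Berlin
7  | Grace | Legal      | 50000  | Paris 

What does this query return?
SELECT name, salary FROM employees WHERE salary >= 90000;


Filtering: salary >= 90000
Matching: 4 rows

4 rows:
Leo, 100000
Pete, 90000
Frank, 110000
Quinn, 120000


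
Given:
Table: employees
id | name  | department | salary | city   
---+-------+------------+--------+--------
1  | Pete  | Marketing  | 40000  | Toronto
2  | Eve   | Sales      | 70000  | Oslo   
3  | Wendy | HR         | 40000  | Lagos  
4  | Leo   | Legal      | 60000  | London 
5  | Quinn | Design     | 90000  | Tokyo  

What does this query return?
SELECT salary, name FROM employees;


Projecting columns: salary, name

5 rows:
40000, Pete
70000, Eve
40000, Wendy
60000, Leo
90000, Quinn


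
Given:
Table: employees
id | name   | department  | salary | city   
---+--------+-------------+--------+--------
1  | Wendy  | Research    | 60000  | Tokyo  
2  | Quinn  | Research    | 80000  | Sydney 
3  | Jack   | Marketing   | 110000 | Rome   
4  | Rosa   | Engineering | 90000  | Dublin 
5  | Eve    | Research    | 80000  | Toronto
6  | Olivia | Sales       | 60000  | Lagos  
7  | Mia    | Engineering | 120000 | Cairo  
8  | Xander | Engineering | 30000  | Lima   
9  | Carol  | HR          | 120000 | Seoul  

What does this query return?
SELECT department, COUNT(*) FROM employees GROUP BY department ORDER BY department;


Assigning each row to its department group:
  Wendy -> Research
  Quinn -> Research
  Jack -> Marketing
  Rosa -> Engineering
  Eve -> Research
  Olivia -> Sales
  Mia -> Engineering
  Xander -> Engineering
  Carol -> HR


5 groups:
Engineering, 3
HR, 1
Marketing, 1
Research, 3
Sales, 1


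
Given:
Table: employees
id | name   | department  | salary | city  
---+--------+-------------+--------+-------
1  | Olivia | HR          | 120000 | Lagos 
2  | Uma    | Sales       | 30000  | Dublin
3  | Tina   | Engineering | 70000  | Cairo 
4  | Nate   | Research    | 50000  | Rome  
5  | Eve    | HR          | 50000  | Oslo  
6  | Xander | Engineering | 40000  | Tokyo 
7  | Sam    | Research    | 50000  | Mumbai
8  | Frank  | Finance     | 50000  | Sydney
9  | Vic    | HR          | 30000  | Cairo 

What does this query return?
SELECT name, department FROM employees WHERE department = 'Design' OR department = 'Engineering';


Filtering: department = 'Design' OR 'Engineering'
Matching: 2 rows

2 rows:
Tina, Engineering
Xander, Engineering


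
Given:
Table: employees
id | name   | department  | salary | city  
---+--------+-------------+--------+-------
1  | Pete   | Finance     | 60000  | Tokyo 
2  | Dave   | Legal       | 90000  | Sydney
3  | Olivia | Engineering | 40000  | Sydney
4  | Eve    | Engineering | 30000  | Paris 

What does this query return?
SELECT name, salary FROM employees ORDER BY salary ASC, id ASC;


Sorting by salary ASC, then id ASC for ties

4 rows:
Eve, 30000
Olivia, 40000
Pete, 60000
Dave, 90000


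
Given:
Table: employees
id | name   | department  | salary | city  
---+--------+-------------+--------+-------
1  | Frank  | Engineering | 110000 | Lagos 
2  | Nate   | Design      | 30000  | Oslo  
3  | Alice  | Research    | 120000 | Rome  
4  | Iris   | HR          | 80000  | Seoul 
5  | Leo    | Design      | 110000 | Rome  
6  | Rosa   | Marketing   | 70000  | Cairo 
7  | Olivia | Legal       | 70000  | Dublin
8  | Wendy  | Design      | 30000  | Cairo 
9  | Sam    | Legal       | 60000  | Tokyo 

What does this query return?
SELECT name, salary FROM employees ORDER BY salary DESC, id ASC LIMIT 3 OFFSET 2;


Sort by salary DESC (id ASC tiebreak), then skip 2 and take 3
Rows 3 through 5

3 rows:
Leo, 110000
Iris, 80000
Rosa, 70000


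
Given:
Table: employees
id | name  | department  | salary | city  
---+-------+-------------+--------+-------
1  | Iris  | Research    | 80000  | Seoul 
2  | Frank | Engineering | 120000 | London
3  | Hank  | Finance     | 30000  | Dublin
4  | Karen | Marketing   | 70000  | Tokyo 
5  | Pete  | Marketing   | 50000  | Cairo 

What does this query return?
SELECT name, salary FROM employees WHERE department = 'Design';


Filtering: department = 'Design'
Matching rows: 0

Empty result set (0 rows)


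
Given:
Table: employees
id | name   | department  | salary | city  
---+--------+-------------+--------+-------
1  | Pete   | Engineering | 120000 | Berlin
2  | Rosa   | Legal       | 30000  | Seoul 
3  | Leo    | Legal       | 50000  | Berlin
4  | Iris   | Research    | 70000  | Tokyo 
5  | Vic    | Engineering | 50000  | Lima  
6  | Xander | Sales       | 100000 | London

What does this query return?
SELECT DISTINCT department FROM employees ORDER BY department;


All 'department' values (row order): Engineering, Legal, Legal, Research, Engineering, Sales
Removing duplicates leaves 4 unique value(s).

4 values:
Engineering
Legal
Research
Sales


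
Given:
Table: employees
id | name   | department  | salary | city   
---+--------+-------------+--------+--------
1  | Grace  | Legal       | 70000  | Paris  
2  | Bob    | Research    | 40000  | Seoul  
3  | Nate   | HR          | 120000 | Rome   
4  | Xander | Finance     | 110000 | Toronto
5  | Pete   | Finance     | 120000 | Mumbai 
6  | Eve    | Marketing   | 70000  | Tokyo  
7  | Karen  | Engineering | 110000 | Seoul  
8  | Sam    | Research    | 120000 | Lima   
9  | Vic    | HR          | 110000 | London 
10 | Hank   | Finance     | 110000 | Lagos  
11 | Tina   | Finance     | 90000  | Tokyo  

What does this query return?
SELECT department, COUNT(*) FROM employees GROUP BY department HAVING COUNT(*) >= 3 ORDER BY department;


Groups with count >= 3:
  Finance: 4 -> PASS
  Engineering: 1 -> filtered out
  HR: 2 -> filtered out
  Legal: 1 -> filtered out
  Marketing: 1 -> filtered out
  Research: 2 -> filtered out


1 groups:
Finance, 4


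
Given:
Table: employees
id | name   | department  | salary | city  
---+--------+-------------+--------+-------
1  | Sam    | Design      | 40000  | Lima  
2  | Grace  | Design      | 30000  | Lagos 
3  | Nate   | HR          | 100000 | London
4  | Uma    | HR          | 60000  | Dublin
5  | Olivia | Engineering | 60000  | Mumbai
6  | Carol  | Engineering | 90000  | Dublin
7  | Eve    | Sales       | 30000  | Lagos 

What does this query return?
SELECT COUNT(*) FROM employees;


COUNT(*) counts all rows

7


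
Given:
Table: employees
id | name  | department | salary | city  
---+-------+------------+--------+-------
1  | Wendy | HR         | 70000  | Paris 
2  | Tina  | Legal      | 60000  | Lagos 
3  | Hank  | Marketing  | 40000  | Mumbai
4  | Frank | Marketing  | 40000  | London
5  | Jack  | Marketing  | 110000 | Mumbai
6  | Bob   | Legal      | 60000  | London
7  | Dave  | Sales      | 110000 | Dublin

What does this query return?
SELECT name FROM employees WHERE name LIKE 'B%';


LIKE 'B%' matches names starting with 'B'
Matching: 1

1 rows:
Bob


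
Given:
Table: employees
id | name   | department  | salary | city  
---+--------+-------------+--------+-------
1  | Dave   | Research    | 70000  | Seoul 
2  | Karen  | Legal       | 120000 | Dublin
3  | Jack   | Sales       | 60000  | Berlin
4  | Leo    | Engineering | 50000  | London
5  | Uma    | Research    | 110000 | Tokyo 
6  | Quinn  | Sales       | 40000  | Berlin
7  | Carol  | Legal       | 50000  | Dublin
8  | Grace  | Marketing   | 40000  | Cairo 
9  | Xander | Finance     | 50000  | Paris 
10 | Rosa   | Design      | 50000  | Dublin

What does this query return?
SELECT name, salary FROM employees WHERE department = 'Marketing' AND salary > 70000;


Filtering: department = 'Marketing' AND salary > 70000
Matching: 0 rows

Empty result set (0 rows)


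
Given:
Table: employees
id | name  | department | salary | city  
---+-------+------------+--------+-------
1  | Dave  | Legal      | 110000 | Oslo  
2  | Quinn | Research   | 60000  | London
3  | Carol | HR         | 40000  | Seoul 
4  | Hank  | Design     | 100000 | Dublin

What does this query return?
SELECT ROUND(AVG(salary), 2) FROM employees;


SUM(salary) = 310000
COUNT = 4
ROUND(AVG, 2) = ROUND(310000 / 4, 2) = 77500.0

77500.0


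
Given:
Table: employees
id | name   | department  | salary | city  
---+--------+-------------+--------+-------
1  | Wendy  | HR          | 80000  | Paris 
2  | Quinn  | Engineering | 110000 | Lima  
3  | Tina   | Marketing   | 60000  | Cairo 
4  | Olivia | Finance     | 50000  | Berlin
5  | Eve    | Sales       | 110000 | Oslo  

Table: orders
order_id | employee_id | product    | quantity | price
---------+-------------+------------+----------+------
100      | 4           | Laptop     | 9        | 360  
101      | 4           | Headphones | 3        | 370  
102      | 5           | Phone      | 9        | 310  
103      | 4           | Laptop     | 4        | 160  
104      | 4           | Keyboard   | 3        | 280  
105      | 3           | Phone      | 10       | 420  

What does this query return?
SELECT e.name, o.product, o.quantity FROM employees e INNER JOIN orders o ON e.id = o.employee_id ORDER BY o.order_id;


Joining employees.id = orders.employee_id:
  employee Olivia (id=4) -> order Laptop
  employee Olivia (id=4) -> order Headphones
  employee Eve (id=5) -> order Phone
  employee Olivia (id=4) -> order Laptop
  employee Olivia (id=4) -> order Keyboard
  employee Tina (id=3) -> order Phone


6 rows:
Olivia, Laptop, 9
Olivia, Headphones, 3
Eve, Phone, 9
Olivia, Laptop, 4
Olivia, Keyboard, 3
Tina, Phone, 10


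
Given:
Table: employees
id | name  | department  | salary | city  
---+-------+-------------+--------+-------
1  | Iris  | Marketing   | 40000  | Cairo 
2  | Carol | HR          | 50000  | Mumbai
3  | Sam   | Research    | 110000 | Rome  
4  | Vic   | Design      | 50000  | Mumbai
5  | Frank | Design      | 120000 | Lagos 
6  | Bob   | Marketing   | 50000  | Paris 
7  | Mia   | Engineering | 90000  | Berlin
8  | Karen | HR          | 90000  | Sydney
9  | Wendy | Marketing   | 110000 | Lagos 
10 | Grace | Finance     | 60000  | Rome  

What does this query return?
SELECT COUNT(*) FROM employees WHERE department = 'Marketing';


Counting rows where department = 'Marketing'
  Iris -> MATCH
  Bob -> MATCH
  Wendy -> MATCH


3


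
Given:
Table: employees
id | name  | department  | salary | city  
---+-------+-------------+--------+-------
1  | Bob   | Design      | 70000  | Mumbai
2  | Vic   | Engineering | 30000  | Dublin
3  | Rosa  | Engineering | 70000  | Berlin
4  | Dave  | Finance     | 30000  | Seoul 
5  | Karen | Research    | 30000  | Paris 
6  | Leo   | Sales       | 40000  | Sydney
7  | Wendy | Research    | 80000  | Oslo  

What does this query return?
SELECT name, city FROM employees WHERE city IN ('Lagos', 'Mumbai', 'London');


Filtering: city IN ('Lagos', 'Mumbai', 'London')
Matching: 1 rows

1 rows:
Bob, Mumbai


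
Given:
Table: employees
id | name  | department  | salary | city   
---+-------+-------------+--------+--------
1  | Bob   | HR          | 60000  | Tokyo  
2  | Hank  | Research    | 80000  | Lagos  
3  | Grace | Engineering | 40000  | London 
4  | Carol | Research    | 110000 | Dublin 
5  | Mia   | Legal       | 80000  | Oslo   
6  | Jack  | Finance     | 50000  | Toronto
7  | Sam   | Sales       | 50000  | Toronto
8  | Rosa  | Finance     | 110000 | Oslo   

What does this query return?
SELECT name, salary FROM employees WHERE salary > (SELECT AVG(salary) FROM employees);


Subquery: AVG(salary) = 72500.0
Filtering: salary > 72500.0
  Hank (80000) -> MATCH
  Carol (110000) -> MATCH
  Mia (80000) -> MATCH
  Rosa (110000) -> MATCH


4 rows:
Hank, 80000
Carol, 110000
Mia, 80000
Rosa, 110000


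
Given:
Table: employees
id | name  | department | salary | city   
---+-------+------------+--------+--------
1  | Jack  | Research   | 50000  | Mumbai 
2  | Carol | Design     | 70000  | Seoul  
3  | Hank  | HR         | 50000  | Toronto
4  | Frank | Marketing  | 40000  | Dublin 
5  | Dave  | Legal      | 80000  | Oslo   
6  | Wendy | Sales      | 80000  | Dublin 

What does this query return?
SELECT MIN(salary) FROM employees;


Salaries: 50000, 70000, 50000, 40000, 80000, 80000
MIN = 40000

40000


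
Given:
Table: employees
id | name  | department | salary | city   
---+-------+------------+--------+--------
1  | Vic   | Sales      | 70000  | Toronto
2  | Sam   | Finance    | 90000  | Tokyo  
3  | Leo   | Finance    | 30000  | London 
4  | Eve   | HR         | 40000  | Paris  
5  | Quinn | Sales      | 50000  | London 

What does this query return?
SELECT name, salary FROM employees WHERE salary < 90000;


Filtering: salary < 90000
Matching: 4 rows

4 rows:
Vic, 70000
Leo, 30000
Eve, 40000
Quinn, 50000


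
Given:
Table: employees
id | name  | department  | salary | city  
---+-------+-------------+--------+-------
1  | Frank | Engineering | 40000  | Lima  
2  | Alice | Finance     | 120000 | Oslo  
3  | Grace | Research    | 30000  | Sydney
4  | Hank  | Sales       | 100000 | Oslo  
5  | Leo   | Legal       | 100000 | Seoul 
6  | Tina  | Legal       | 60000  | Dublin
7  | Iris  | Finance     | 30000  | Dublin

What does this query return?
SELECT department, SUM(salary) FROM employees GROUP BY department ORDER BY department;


Summing salary within each department:
  Engineering: 40000 = 40000
  Finance: 120000 + 30000 = 150000
  Legal: 100000 + 60000 = 160000
  Research: 30000 = 30000
  Sales: 100000 = 100000


5 groups:
Engineering, 40000
Finance, 150000
Legal, 160000
Research, 30000
Sales, 100000


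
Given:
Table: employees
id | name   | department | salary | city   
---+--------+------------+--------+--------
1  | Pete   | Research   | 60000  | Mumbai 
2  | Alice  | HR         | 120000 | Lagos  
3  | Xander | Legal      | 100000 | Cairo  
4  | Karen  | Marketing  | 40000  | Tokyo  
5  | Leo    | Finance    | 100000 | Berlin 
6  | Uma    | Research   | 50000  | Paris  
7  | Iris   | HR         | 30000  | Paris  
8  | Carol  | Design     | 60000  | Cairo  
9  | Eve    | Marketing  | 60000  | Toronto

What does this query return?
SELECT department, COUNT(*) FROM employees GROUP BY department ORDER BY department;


Assigning each row to its department group:
  Pete -> Research
  Alice -> HR
  Xander -> Legal
  Karen -> Marketing
  Leo -> Finance
  Uma -> Research
  Iris -> HR
  Carol -> Design
  Eve -> Marketing


6 groups:
Design, 1
Finance, 1
HR, 2
Legal, 1
Marketing, 2
Research, 2


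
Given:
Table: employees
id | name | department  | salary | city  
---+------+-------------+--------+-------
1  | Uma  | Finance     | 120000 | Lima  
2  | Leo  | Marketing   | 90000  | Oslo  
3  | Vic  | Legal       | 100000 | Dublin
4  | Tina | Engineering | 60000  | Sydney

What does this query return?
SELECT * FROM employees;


SELECT * returns all 4 rows with all columns

4 rows:
1, Uma, Finance, 120000, Lima
2, Leo, Marketing, 90000, Oslo
3, Vic, Legal, 100000, Dublin
4, Tina, Engineering, 60000, Sydney


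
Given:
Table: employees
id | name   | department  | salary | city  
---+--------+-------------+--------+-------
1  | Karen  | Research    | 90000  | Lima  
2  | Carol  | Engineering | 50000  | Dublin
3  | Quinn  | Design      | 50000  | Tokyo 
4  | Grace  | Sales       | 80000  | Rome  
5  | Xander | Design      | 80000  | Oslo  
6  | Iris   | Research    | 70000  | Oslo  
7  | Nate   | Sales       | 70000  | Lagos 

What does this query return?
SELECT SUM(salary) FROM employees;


SUM(salary) = 90000 + 50000 + 50000 + 80000 + 80000 + 70000 + 70000 = 490000

490000


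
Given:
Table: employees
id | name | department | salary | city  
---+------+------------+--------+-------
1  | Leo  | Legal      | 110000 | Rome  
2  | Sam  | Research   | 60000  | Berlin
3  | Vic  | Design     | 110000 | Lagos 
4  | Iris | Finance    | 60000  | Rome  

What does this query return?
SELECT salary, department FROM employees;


Projecting columns: salary, department

4 rows:
110000, Legal
60000, Research
110000, Design
60000, Finance


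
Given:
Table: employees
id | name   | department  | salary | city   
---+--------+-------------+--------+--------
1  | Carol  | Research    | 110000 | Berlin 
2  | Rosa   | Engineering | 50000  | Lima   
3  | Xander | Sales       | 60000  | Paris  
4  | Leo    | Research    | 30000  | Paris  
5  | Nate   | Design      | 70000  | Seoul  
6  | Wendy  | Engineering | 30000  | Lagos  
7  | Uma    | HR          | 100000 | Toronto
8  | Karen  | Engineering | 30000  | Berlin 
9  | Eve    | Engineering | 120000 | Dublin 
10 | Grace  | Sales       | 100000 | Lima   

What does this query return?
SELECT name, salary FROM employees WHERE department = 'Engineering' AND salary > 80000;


Filtering: department = 'Engineering' AND salary > 80000
Matching: 1 rows

1 rows:
Eve, 120000


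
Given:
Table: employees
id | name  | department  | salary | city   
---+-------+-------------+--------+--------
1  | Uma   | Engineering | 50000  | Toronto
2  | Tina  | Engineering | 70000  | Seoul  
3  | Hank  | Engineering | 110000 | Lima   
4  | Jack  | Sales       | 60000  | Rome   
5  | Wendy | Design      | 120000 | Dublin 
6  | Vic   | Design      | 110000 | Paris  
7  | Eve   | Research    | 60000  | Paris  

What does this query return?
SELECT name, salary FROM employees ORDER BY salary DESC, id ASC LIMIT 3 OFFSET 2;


Sort by salary DESC (id ASC tiebreak), then skip 2 and take 3
Rows 3 through 5

3 rows:
Vic, 110000
Tina, 70000
Jack, 60000


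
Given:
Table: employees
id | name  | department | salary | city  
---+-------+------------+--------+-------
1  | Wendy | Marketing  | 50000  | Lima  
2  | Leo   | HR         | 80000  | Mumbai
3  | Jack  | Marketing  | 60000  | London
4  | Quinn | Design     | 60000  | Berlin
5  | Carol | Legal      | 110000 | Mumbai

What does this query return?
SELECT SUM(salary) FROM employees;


SUM(salary) = 50000 + 80000 + 60000 + 60000 + 110000 = 360000

360000


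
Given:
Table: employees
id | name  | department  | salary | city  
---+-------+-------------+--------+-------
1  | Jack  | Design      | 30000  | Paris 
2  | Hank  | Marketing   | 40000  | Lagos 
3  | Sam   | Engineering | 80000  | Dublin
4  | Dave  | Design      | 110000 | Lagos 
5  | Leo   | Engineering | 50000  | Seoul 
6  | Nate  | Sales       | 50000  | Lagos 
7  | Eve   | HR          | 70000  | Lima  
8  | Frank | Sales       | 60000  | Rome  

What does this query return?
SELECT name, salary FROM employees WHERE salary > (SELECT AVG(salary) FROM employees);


Subquery: AVG(salary) = 61250.0
Filtering: salary > 61250.0
  Sam (80000) -> MATCH
  Dave (110000) -> MATCH
  Eve (70000) -> MATCH


3 rows:
Sam, 80000
Dave, 110000
Eve, 70000


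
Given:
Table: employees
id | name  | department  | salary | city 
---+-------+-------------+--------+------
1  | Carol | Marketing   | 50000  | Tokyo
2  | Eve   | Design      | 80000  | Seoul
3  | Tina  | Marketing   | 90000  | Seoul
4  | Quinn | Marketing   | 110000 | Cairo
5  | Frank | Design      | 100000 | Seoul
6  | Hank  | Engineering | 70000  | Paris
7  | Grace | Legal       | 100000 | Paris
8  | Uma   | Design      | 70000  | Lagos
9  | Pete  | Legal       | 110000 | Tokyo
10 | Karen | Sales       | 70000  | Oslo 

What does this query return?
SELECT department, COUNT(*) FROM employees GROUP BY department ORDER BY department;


Assigning each row to its department group:
  Carol -> Marketing
  Eve -> Design
  Tina -> Marketing
  Quinn -> Marketing
  Frank -> Design
  Hank -> Engineering
  Grace -> Legal
  Uma -> Design
  Pete -> Legal
  Karen -> Sales


5 groups:
Design, 3
Engineering, 1
Legal, 2
Marketing, 3
Sales, 1


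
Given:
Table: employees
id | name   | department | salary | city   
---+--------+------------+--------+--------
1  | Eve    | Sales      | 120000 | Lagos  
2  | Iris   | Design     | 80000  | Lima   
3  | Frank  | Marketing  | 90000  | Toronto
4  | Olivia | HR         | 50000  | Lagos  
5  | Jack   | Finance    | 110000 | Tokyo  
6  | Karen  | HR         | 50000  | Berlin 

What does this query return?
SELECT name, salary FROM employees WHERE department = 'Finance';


Filtering: department = 'Finance'
Matching rows: 1

1 rows:
Jack, 110000


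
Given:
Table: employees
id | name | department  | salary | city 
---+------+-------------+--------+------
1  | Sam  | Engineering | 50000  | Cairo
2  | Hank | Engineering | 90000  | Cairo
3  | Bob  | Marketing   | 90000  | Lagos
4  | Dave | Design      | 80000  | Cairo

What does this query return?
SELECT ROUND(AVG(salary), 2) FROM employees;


SUM(salary) = 310000
COUNT = 4
ROUND(AVG, 2) = ROUND(310000 / 4, 2) = 77500.0

77500.0


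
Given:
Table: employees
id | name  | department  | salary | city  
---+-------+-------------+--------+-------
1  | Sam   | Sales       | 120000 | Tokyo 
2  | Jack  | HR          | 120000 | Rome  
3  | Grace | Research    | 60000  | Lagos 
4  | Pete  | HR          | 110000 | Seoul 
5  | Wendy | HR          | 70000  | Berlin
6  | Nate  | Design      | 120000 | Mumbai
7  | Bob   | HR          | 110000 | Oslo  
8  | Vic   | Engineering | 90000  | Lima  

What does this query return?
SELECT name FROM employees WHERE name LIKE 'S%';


LIKE 'S%' matches names starting with 'S'
Matching: 1

1 rows:
Sam


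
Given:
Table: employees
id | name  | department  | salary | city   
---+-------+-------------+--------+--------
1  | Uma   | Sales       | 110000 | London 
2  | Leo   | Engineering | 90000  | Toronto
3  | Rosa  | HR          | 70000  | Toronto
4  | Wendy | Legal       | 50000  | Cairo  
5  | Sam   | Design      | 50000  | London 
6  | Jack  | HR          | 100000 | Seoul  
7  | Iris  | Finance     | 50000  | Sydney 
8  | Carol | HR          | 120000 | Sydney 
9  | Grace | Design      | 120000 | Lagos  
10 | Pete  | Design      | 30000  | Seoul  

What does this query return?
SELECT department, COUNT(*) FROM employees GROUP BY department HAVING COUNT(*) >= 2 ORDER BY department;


Groups with count >= 2:
  Design: 3 -> PASS
  HR: 3 -> PASS
  Engineering: 1 -> filtered out
  Finance: 1 -> filtered out
  Legal: 1 -> filtered out
  Sales: 1 -> filtered out


2 groups:
Design, 3
HR, 3


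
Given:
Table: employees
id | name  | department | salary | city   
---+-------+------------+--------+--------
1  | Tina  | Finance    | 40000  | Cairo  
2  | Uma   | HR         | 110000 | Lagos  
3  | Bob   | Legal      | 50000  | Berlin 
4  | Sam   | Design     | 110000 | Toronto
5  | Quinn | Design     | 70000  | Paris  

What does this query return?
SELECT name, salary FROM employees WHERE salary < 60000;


Filtering: salary < 60000
Matching: 2 rows

2 rows:
Tina, 40000
Bob, 50000


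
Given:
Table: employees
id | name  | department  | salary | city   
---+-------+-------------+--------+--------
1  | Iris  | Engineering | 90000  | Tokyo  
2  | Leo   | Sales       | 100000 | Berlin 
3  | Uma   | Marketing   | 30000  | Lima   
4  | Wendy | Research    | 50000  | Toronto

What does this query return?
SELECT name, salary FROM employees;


Projecting columns: name, salary

4 rows:
Iris, 90000
Leo, 100000
Uma, 30000
Wendy, 50000


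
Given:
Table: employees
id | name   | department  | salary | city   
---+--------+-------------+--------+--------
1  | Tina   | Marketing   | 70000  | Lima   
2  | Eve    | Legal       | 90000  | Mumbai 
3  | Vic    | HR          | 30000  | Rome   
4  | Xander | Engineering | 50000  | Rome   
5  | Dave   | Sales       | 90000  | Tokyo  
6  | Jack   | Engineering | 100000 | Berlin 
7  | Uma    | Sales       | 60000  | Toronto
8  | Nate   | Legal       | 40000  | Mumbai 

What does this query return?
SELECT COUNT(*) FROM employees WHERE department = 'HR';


Counting rows where department = 'HR'
  Vic -> MATCH


1


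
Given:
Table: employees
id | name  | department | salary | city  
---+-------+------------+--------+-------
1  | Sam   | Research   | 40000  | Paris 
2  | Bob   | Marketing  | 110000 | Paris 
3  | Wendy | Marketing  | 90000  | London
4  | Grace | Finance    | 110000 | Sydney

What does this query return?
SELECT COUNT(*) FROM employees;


COUNT(*) counts all rows

4


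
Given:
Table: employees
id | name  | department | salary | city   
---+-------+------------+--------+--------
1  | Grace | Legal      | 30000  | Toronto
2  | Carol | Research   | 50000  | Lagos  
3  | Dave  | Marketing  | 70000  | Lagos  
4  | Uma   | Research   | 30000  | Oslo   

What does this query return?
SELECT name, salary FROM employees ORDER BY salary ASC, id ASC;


Sorting by salary ASC, then id ASC for ties

4 rows:
Grace, 30000
Uma, 30000
Carol, 50000
Dave, 70000


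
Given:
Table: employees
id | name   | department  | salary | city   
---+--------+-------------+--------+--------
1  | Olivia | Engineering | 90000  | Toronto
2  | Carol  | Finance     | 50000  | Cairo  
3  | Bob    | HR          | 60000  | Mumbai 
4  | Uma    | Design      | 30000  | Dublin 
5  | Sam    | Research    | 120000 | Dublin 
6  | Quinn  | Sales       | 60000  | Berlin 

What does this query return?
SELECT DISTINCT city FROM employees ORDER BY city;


All 'city' values (row order): Toronto, Cairo, Mumbai, Dublin, Dublin, Berlin
Removing duplicates leaves 5 unique value(s).

5 values:
Berlin
Cairo
Dublin
Mumbai
Toronto


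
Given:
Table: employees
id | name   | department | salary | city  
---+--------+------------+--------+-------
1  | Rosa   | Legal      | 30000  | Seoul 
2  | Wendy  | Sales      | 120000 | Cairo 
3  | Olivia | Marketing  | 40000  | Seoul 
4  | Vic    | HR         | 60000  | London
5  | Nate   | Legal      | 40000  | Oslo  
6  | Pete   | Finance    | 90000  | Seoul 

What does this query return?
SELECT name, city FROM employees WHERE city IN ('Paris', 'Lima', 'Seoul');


Filtering: city IN ('Paris', 'Lima', 'Seoul')
Matching: 3 rows

3 rows:
Rosa, Seoul
Olivia, Seoul
Pete, Seoul


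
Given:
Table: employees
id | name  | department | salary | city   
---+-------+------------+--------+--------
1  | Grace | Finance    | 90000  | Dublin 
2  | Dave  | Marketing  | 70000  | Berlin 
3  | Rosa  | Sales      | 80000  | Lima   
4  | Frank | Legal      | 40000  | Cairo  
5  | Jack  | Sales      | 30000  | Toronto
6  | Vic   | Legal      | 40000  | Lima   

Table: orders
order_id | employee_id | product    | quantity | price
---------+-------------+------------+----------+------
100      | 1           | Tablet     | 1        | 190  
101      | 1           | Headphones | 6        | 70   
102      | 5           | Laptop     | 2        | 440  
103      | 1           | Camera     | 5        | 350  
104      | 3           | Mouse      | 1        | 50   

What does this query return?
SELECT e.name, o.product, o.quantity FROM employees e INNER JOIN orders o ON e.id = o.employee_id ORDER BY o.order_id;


Joining employees.id = orders.employee_id:
  employee Grace (id=1) -> order Tablet
  employee Grace (id=1) -> order Headphones
  employee Jack (id=5) -> order Laptop
  employee Grace (id=1) -> order Camera
  employee Rosa (id=3) -> order Mouse


5 rows:
Grace, Tablet, 1
Grace, Headphones, 6
Jack, Laptop, 2
Grace, Camera, 5
Rosa, Mouse, 1


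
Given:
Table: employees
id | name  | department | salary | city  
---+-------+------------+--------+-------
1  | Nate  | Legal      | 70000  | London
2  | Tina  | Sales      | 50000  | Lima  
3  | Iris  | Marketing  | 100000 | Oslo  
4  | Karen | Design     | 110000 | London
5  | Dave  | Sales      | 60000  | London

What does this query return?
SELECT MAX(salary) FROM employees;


Salaries: 70000, 50000, 100000, 110000, 60000
MAX = 110000

110000


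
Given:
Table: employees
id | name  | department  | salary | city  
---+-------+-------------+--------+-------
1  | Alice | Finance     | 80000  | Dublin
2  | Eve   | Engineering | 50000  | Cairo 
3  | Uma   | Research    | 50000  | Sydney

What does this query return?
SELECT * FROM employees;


SELECT * returns all 3 rows with all columns

3 rows:
1, Alice, Finance, 80000, Dublin
2, Eve, Engineering, 50000, Cairo
3, Uma, Research, 50000, Sydney


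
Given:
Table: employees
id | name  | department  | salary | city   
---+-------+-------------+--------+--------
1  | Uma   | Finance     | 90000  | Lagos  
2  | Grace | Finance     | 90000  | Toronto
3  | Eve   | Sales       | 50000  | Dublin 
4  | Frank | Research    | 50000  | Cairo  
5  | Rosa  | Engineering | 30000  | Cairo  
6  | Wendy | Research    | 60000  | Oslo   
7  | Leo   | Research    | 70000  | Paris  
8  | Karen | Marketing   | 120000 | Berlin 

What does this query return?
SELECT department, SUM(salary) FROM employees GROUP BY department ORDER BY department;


Summing salary within each department:
  Engineering: 30000 = 30000
  Finance: 90000 + 90000 = 180000
  Marketing: 120000 = 120000
  Research: 50000 + 60000 + 70000 = 180000
  Sales: 50000 = 50000


5 groups:
Engineering, 30000
Finance, 180000
Marketing, 120000
Research, 180000
Sales, 50000


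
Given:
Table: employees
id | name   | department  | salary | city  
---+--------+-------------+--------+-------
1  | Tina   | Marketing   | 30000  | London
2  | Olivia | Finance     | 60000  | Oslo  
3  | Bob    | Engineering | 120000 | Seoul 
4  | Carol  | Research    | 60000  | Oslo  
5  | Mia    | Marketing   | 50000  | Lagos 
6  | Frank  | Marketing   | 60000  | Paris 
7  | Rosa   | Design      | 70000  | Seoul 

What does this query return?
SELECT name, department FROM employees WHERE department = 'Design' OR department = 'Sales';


Filtering: department = 'Design' OR 'Sales'
Matching: 1 rows

1 rows:
Rosa, Design


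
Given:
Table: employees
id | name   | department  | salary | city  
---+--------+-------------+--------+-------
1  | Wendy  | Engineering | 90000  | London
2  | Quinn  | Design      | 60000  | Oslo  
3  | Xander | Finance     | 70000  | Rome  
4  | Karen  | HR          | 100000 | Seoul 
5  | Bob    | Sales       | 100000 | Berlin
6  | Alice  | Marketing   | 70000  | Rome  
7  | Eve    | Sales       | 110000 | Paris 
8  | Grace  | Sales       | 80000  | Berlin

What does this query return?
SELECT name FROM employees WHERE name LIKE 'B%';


LIKE 'B%' matches names starting with 'B'
Matching: 1

1 rows:
Bob


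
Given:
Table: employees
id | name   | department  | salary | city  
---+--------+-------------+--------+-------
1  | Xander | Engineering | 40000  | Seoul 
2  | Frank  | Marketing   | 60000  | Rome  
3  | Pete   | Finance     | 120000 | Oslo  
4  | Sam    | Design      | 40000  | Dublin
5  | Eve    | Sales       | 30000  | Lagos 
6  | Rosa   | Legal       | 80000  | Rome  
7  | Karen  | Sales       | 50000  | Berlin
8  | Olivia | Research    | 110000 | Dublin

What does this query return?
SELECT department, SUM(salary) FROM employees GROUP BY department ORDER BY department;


Summing salary within each department:
  Design: 40000 = 40000
  Engineering: 40000 = 40000
  Finance: 120000 = 120000
  Legal: 80000 = 80000
  Marketing: 60000 = 60000
  Research: 110000 = 110000
  Sales: 30000 + 50000 = 80000


7 groups:
Design, 40000
Engineering, 40000
Finance, 120000
Legal, 80000
Marketing, 60000
Research, 110000
Sales, 80000


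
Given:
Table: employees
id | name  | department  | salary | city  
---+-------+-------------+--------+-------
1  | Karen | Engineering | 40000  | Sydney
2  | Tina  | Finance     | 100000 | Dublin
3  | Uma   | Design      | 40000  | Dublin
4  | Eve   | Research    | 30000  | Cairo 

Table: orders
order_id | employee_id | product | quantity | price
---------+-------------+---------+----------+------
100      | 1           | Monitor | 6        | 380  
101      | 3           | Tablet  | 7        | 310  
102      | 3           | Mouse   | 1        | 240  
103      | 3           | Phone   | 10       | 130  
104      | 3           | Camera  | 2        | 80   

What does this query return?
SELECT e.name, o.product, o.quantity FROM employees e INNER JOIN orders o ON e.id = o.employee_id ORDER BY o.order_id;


Joining employees.id = orders.employee_id:
  employee Karen (id=1) -> order Monitor
  employee Uma (id=3) -> order Tablet
  employee Uma (id=3) -> order Mouse
  employee Uma (id=3) -> order Phone
  employee Uma (id=3) -> order Camera


5 rows:
Karen, Monitor, 6
Uma, Tablet, 7
Uma, Mouse, 1
Uma, Phone, 10
Uma, Camera, 2
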